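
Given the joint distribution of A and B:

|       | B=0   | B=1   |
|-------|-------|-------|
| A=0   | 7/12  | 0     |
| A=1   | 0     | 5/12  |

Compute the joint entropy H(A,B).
H(A,B) = -Σ P(A,B) log₂ P(A,B), summed over the non-zero cells:
H(A,B) = -[(7/12)·log₂(7/12) + (5/12)·log₂(5/12)]
  = 0.4536 + 0.5263
  = 0.9799 bits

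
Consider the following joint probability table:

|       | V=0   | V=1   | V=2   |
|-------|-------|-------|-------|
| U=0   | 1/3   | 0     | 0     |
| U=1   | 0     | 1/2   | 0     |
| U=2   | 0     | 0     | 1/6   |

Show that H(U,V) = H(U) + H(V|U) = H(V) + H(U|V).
Marginal P(U) (row sums):
  P(U=0) = 1/3 + 0 + 0 = 1/3
  P(U=1) = 0 + 1/2 + 0 = 1/2
  P(U=2) = 0 + 0 + 1/6 = 1/6
Marginal P(V) (column sums):
  P(V=0) = 1/3 + 0 + 0 = 1/3
  P(V=1) = 0 + 1/2 + 0 = 1/2
  P(V=2) = 0 + 0 + 1/6 = 1/6

Decomposition 1: H(U) + H(V|U)
H(U) = -[(1/3)·log₂(1/3) + (1/2)·log₂(1/2) + (1/6)·log₂(1/6)]
  = 0.5283 + 0.5000 + 0.4308
  = 1.4591 bits
H(V|U) = -Σ P(U,V)·log₂ P(V|U), where P(V|U) = P(U,V) / P(U)
  (cells with P(U,V) = 0 contribute 0)
  (U=0,V=0): P(V|U) = (1/3)/(1/3) = 1;  -(1/3)·log₂(1) = 0.0000
  (U=1,V=1): P(V|U) = (1/2)/(1/2) = 1;  -(1/2)·log₂(1) = 0.0000
  (U=2,V=2): P(V|U) = (1/6)/(1/6) = 1;  -(1/6)·log₂(1) = 0.0000
H(V|U) = 0.0000 + 0.0000 + 0.0000
  = 0.0000 bits
H(U) + H(V|U) = 1.4591 + 0.0000 = 1.4591 bits

Decomposition 2: H(V) + H(U|V)
H(V) = -[(1/3)·log₂(1/3) + (1/2)·log₂(1/2) + (1/6)·log₂(1/6)]
  = 0.5283 + 0.5000 + 0.4308
  = 1.4591 bits
H(U|V) = -Σ P(U,V)·log₂ P(U|V), where P(U|V) = P(U,V) / P(V)
  (cells with P(U,V) = 0 contribute 0)
  (U=0,V=0): P(U|V) = (1/3)/(1/3) = 1;  -(1/3)·log₂(1) = 0.0000
  (U=1,V=1): P(U|V) = (1/2)/(1/2) = 1;  -(1/2)·log₂(1) = 0.0000
  (U=2,V=2): P(U|V) = (1/6)/(1/6) = 1;  -(1/6)·log₂(1) = 0.0000
H(U|V) = 0.0000 + 0.0000 + 0.0000
  = 0.0000 bits
H(V) + H(U|V) = 1.4591 + 0.0000 = 1.4591 bits

Direct computation of the joint entropy:
H(U,V) = -[(1/3)·log₂(1/3) + (1/2)·log₂(1/2) + (1/6)·log₂(1/6)]
  = 0.5283 + 0.5000 + 0.4308
  = 1.4591 bits

All three agree: H(U,V) = 1.4591 bits ✓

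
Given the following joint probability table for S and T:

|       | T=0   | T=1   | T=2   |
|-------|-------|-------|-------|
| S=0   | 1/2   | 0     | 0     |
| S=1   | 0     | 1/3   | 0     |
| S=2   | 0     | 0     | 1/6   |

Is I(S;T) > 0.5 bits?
Marginal P(S) (row sums):
  P(S=0) = 1/2 + 0 + 0 = 1/2
  P(S=1) = 0 + 1/3 + 0 = 1/3
  P(S=2) = 0 + 0 + 1/6 = 1/6
Marginal P(T) (column sums):
  P(T=0) = 1/2 + 0 + 0 = 1/2
  P(T=1) = 0 + 1/3 + 0 = 1/3
  P(T=2) = 0 + 0 + 1/6 = 1/6

H(S) = -[(1/2)·log₂(1/2) + (1/3)·log₂(1/3) + (1/6)·log₂(1/6)]
  = 0.5000 + 0.5283 + 0.4308
  = 1.4591 bits
H(T) = -[(1/2)·log₂(1/2) + (1/3)·log₂(1/3) + (1/6)·log₂(1/6)]
  = 0.5000 + 0.5283 + 0.4308
  = 1.4591 bits
H(S,T) = -[(1/2)·log₂(1/2) + (1/3)·log₂(1/3) + (1/6)·log₂(1/6)]
  = 0.5000 + 0.5283 + 0.4308
  = 1.4591 bits

I(S;T) = H(S) + H(T) - H(S,T)
  = 1.4591 + 1.4591 - 1.4591
  = 1.4591 bits

Yes. I(S;T) = 1.4591 bits, which is > 0.5 bits.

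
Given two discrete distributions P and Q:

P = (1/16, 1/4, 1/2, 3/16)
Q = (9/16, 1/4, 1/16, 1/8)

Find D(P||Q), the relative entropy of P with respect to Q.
D(P||Q) = Σ P(i) log₂(P(i)/Q(i))
  i=0: (1/16) × log₂((1/16)/(9/16)) = (1/16) × log₂(1/9) = -0.1981
  i=1: (1/4) × log₂((1/4)/(1/4)) = (1/4) × log₂(1) = 0.0000
  i=2: (1/2) × log₂((1/2)/(1/16)) = (1/2) × log₂(8) = 1.5000
  i=3: (3/16) × log₂((3/16)/(1/8)) = (3/16) × log₂(3/2) = 0.1097
D(P||Q) = -0.1981 + 0.0000 + 1.5000 + 0.1097
  = 1.4116 bits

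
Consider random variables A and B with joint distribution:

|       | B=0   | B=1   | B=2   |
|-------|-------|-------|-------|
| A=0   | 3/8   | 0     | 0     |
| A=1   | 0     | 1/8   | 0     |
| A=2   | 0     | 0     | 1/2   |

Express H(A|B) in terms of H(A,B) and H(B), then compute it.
H(A|B) = H(A,B) - H(B)

Marginal P(B) (column sums):
  P(B=0) = 3/8 + 0 + 0 = 3/8
  P(B=1) = 0 + 1/8 + 0 = 1/8
  P(B=2) = 0 + 0 + 1/2 = 1/2

H(A,B) = -[(3/8)·log₂(3/8) + (1/8)·log₂(1/8) + (1/2)·log₂(1/2)]
  = 0.5306 + 0.3750 + 0.5000
  = 1.4056 bits
H(B) = -[(3/8)·log₂(3/8) + (1/8)·log₂(1/8) + (1/2)·log₂(1/2)]
  = 0.5306 + 0.3750 + 0.5000
  = 1.4056 bits

H(A|B) = 1.4056 - 1.4056 = 0.0000 bits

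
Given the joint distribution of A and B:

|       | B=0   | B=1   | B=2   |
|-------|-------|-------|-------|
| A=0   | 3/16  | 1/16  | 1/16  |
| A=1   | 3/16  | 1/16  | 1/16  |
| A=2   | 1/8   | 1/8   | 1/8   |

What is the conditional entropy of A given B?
Marginal P(B) (column sums):
  P(B=0) = 3/16 + 3/16 + 1/8 = 1/2
  P(B=1) = 1/16 + 1/16 + 1/8 = 1/4
  P(B=2) = 1/16 + 1/16 + 1/8 = 1/4

H(A|B) = -Σ P(A,B)·log₂ P(A|B), where P(A|B) = P(A,B) / P(B)
  (A=0,B=0): P(A|B) = (3/16)/(1/2) = 3/8;  -(3/16)·log₂(3/8) = 0.2653
  (A=0,B=1): P(A|B) = (1/16)/(1/4) = 1/4;  -(1/16)·log₂(1/4) = 0.1250
  (A=0,B=2): P(A|B) = (1/16)/(1/4) = 1/4;  -(1/16)·log₂(1/4) = 0.1250
  (A=1,B=0): P(A|B) = (3/16)/(1/2) = 3/8;  -(3/16)·log₂(3/8) = 0.2653
  (A=1,B=1): P(A|B) = (1/16)/(1/4) = 1/4;  -(1/16)·log₂(1/4) = 0.1250
  (A=1,B=2): P(A|B) = (1/16)/(1/4) = 1/4;  -(1/16)·log₂(1/4) = 0.1250
  (A=2,B=0): P(A|B) = (1/8)/(1/2) = 1/4;  -(1/8)·log₂(1/4) = 0.2500
  (A=2,B=1): P(A|B) = (1/8)/(1/4) = 1/2;  -(1/8)·log₂(1/2) = 0.1250
  (A=2,B=2): P(A|B) = (1/8)/(1/4) = 1/2;  -(1/8)·log₂(1/2) = 0.1250
H(A|B) = 0.2653 + 0.1250 + 0.1250 + 0.2653 + 0.1250 + 0.1250 + 0.2500 + 0.1250 + 0.1250
  = 1.5306 bits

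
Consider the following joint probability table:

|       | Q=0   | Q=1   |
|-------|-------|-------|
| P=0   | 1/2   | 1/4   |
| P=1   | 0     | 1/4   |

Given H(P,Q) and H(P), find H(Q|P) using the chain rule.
From the chain rule: H(P,Q) = H(P) + H(Q|P)
Therefore: H(Q|P) = H(P,Q) - H(P)

H(P,Q) = -[(1/2)·log₂(1/2) + (1/4)·log₂(1/4) + (1/4)·log₂(1/4)]
  = 0.5000 + 0.5000 + 0.5000
  = 1.5000 bits
Marginal P(P) (row sums):
  P(P=0) = 1/2 + 1/4 = 3/4
  P(P=1) = 0 + 1/4 = 1/4
H(P) = -[(3/4)·log₂(3/4) + (1/4)·log₂(1/4)]
  = 0.3113 + 0.5000
  = 0.8113 bits

H(Q|P) = 1.5000 - 0.8113 = 0.6887 bits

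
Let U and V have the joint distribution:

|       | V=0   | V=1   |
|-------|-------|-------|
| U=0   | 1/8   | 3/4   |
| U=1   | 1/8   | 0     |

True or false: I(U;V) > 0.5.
Marginal P(U) (row sums):
  P(U=0) = 1/8 + 3/4 = 7/8
  P(U=1) = 1/8 + 0 = 1/8
Marginal P(V) (column sums):
  P(V=0) = 1/8 + 1/8 = 1/4
  P(V=1) = 3/4 + 0 = 3/4

H(U) = -[(7/8)·log₂(7/8) + (1/8)·log₂(1/8)]
  = 0.1686 + 0.3750
  = 0.5436 bits
H(V) = -[(1/4)·log₂(1/4) + (3/4)·log₂(3/4)]
  = 0.5000 + 0.3113
  = 0.8113 bits
H(U,V) = -[(1/8)·log₂(1/8) + (3/4)·log₂(3/4) + (1/8)·log₂(1/8)]
  = 0.3750 + 0.3113 + 0.3750
  = 1.0613 bits

I(U;V) = H(U) + H(V) - H(U,V)
  = 0.5436 + 0.8113 - 1.0613
  = 0.2936 bits

False. I(U;V) = 0.2936 bits, which is ≤ 0.5 bits.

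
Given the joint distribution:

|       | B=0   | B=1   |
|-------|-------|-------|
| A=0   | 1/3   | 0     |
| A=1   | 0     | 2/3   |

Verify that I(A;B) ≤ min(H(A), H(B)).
Marginal P(A) (row sums):
  P(A=0) = 1/3 + 0 = 1/3
  P(A=1) = 0 + 2/3 = 2/3
Marginal P(B) (column sums):
  P(B=0) = 1/3 + 0 = 1/3
  P(B=1) = 0 + 2/3 = 2/3

H(A) = -[(1/3)·log₂(1/3) + (2/3)·log₂(2/3)]
  = 0.5283 + 0.3900
  = 0.9183 bits
H(B) = -[(1/3)·log₂(1/3) + (2/3)·log₂(2/3)]
  = 0.5283 + 0.3900
  = 0.9183 bits
H(A,B) = -[(1/3)·log₂(1/3) + (2/3)·log₂(2/3)]
  = 0.5283 + 0.3900
  = 0.9183 bits

I(A;B) = H(A) + H(B) - H(A,B)
  = 0.9183 + 0.9183 - 0.9183
  = 0.9183 bits

min(H(A), H(B)) = min(0.9183, 0.9183) = 0.9183 bits
Since 0.9183 ≤ 0.9183, the bound is satisfied ✓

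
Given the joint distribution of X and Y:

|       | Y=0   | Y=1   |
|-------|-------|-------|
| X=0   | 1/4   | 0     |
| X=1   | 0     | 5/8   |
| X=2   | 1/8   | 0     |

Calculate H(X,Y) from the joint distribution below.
H(X,Y) = -Σ P(X,Y) log₂ P(X,Y), summed over the non-zero cells:
H(X,Y) = -[(1/4)·log₂(1/4) + (5/8)·log₂(5/8) + (1/8)·log₂(1/8)]
  = 0.5000 + 0.4238 + 0.3750
  = 1.2988 bits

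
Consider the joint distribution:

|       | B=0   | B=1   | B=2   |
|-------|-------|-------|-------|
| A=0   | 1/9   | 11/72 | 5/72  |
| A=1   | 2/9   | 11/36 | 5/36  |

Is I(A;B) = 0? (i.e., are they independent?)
Marginal P(A) (row sums):
  P(A=0) = 1/9 + 11/72 + 5/72 = 1/3
  P(A=1) = 2/9 + 11/36 + 5/36 = 2/3
Marginal P(B) (column sums):
  P(B=0) = 1/9 + 2/9 = 1/3
  P(B=1) = 11/72 + 11/36 = 11/24
  P(B=2) = 5/72 + 5/36 = 5/24

A and B are independent iff P(A=i,B=j) = P(A=i)·P(B=j) for every cell.
  P(A=0)·P(B=0) = 1/3 × 1/3 = 1/9 = P(A=0,B=0) ✓
  P(A=0)·P(B=1) = 1/3 × 11/24 = 11/72 = P(A=0,B=1) ✓
  P(A=0)·P(B=2) = 1/3 × 5/24 = 5/72 = P(A=0,B=2) ✓
  P(A=1)·P(B=0) = 2/3 × 1/3 = 2/9 = P(A=1,B=0) ✓
  P(A=1)·P(B=1) = 2/3 × 11/24 = 11/36 = P(A=1,B=1) ✓
  P(A=1)·P(B=2) = 2/3 × 5/24 = 5/36 = P(A=1,B=2) ✓

Yes, A and B are independent: every cell factors, so I(A;B) = 0 bits.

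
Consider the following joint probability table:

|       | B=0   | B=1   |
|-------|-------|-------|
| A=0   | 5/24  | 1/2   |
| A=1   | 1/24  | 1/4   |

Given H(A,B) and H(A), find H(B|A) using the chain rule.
From the chain rule: H(A,B) = H(A) + H(B|A)
Therefore: H(B|A) = H(A,B) - H(A)

H(A,B) = -[(5/24)·log₂(5/24) + (1/2)·log₂(1/2) + (1/24)·log₂(1/24) + (1/4)·log₂(1/4)]
  = 0.4715 + 0.5000 + 0.1910 + 0.5000
  = 1.6625 bits
Marginal P(A) (row sums):
  P(A=0) = 5/24 + 1/2 = 17/24
  P(A=1) = 1/24 + 1/4 = 7/24
H(A) = -[(17/24)·log₂(17/24) + (7/24)·log₂(7/24)]
  = 0.3524 + 0.5185
  = 0.8709 bits

H(B|A) = 1.6625 - 0.8709 = 0.7916 bits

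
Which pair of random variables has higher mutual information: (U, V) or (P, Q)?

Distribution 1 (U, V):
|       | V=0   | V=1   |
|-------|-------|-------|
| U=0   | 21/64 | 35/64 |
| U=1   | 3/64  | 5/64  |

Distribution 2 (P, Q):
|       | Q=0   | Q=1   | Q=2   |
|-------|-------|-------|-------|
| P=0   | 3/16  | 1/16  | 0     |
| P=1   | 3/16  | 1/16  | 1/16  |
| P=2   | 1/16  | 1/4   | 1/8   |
Distribution 1 (U, V):
Marginal P(U) (row sums):
  P(U=0) = 21/64 + 35/64 = 7/8
  P(U=1) = 3/64 + 5/64 = 1/8
Marginal P(V) (column sums):
  P(V=0) = 21/64 + 3/64 = 3/8
  P(V=1) = 35/64 + 5/64 = 5/8

H(U) = -[(7/8)·log₂(7/8) + (1/8)·log₂(1/8)]
  = 0.1686 + 0.3750
  = 0.5436 bits
H(V) = -[(3/8)·log₂(3/8) + (5/8)·log₂(5/8)]
  = 0.5306 + 0.4238
  = 0.9544 bits
H(U,V) = -[(21/64)·log₂(21/64) + (35/64)·log₂(35/64) + (3/64)·log₂(3/64) + (5/64)·log₂(5/64)]
  = 0.5275 + 0.4762 + 0.2070 + 0.2873
  = 1.4980 bits

I(U;V) = H(U) + H(V) - H(U,V)
  = 0.5436 + 0.9544 - 1.4980
  = 0.0000 bits

Distribution 2 (P, Q):
Marginal P(P) (row sums):
  P(P=0) = 3/16 + 1/16 + 0 = 1/4
  P(P=1) = 3/16 + 1/16 + 1/16 = 5/16
  P(P=2) = 1/16 + 1/4 + 1/8 = 7/16
Marginal P(Q) (column sums):
  P(Q=0) = 3/16 + 3/16 + 1/16 = 7/16
  P(Q=1) = 1/16 + 1/16 + 1/4 = 3/8
  P(Q=2) = 0 + 1/16 + 1/8 = 3/16

H(P) = -[(1/4)·log₂(1/4) + (5/16)·log₂(5/16) + (7/16)·log₂(7/16)]
  = 0.5000 + 0.5244 + 0.5218
  = 1.5462 bits
H(Q) = -[(7/16)·log₂(7/16) + (3/8)·log₂(3/8) + (3/16)·log₂(3/16)]
  = 0.5218 + 0.5306 + 0.4528
  = 1.5052 bits
H(P,Q) = -[(3/16)·log₂(3/16) + (1/16)·log₂(1/16) + (3/16)·log₂(3/16) + (1/16)·log₂(1/16) + (1/16)·log₂(1/16) + (1/16)·log₂(1/16) + (1/4)·log₂(1/4) + (1/8)·log₂(1/8)]
  = 0.4528 + 0.2500 + 0.4528 + 0.2500 + 0.2500 + 0.2500 + 0.5000 + 0.3750
  = 2.7806 bits

I(P;Q) = H(P) + H(Q) - H(P,Q)
  = 1.5462 + 1.5052 - 2.7806
  = 0.2708 bits

I(P;Q) = 0.2708 bits > I(U;V) = 0.0000 bits, so (P, Q) has the higher mutual information (stronger dependence).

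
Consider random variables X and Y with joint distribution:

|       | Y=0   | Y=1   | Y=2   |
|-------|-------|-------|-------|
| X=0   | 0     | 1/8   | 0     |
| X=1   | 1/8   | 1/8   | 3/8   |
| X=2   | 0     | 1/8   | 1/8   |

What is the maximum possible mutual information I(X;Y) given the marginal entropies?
The upper bound on mutual information is I(X;Y) ≤ min(H(X), H(Y)).

Marginal P(X) (row sums):
  P(X=0) = 0 + 1/8 + 0 = 1/8
  P(X=1) = 1/8 + 1/8 + 3/8 = 5/8
  P(X=2) = 0 + 1/8 + 1/8 = 1/4
Marginal P(Y) (column sums):
  P(Y=0) = 0 + 1/8 + 0 = 1/8
  P(Y=1) = 1/8 + 1/8 + 1/8 = 3/8
  P(Y=2) = 0 + 3/8 + 1/8 = 1/2

H(X) = -[(1/8)·log₂(1/8) + (5/8)·log₂(5/8) + (1/4)·log₂(1/4)]
  = 0.3750 + 0.4238 + 0.5000
  = 1.2988 bits
H(Y) = -[(1/8)·log₂(1/8) + (3/8)·log₂(3/8) + (1/2)·log₂(1/2)]
  = 0.3750 + 0.5306 + 0.5000
  = 1.4056 bits

Maximum possible I(X;Y) = min(1.2988, 1.4056) = 1.2988 bits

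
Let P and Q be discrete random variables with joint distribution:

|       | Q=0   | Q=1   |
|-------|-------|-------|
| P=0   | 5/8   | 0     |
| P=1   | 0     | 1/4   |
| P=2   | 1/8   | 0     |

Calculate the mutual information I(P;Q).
Marginal P(P) (row sums):
  P(P=0) = 5/8 + 0 = 5/8
  P(P=1) = 0 + 1/4 = 1/4
  P(P=2) = 1/8 + 0 = 1/8
Marginal P(Q) (column sums):
  P(Q=0) = 5/8 + 0 + 1/8 = 3/4
  P(Q=1) = 0 + 1/4 + 0 = 1/4

H(P) = -[(5/8)·log₂(5/8) + (1/4)·log₂(1/4) + (1/8)·log₂(1/8)]
  = 0.4238 + 0.5000 + 0.3750
  = 1.2988 bits
H(Q) = -[(3/4)·log₂(3/4) + (1/4)·log₂(1/4)]
  = 0.3113 + 0.5000
  = 0.8113 bits
H(P,Q) = -[(5/8)·log₂(5/8) + (1/4)·log₂(1/4) + (1/8)·log₂(1/8)]
  = 0.4238 + 0.5000 + 0.3750
  = 1.2988 bits

I(P;Q) = H(P) + H(Q) - H(P,Q)
  = 1.2988 + 0.8113 - 1.2988
  = 0.8113 bits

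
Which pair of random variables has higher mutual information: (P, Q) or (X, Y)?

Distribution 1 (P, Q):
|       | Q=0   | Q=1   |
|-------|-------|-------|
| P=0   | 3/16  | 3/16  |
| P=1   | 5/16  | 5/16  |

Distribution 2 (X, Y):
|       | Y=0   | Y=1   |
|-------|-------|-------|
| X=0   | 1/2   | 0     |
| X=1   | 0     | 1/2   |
Distribution 1 (P, Q):
Marginal P(P) (row sums):
  P(P=0) = 3/16 + 3/16 = 3/8
  P(P=1) = 5/16 + 5/16 = 5/8
Marginal P(Q) (column sums):
  P(Q=0) = 3/16 + 5/16 = 1/2
  P(Q=1) = 3/16 + 5/16 = 1/2

H(P) = -[(3/8)·log₂(3/8) + (5/8)·log₂(5/8)]
  = 0.5306 + 0.4238
  = 0.9544 bits
H(Q) = -[(1/2)·log₂(1/2) + (1/2)·log₂(1/2)]
  = 0.5000 + 0.5000
  = 1.0000 bits
H(P,Q) = -[(3/16)·log₂(3/16) + (3/16)·log₂(3/16) + (5/16)·log₂(5/16) + (5/16)·log₂(5/16)]
  = 0.4528 + 0.4528 + 0.5244 + 0.5244
  = 1.9544 bits

I(P;Q) = H(P) + H(Q) - H(P,Q)
  = 0.9544 + 1.0000 - 1.9544
  = 0.0000 bits

Distribution 2 (X, Y):
Marginal P(X) (row sums):
  P(X=0) = 1/2 + 0 = 1/2
  P(X=1) = 0 + 1/2 = 1/2
Marginal P(Y) (column sums):
  P(Y=0) = 1/2 + 0 = 1/2
  P(Y=1) = 0 + 1/2 = 1/2

H(X) = -[(1/2)·log₂(1/2) + (1/2)·log₂(1/2)]
  = 0.5000 + 0.5000
  = 1.0000 bits
H(Y) = -[(1/2)·log₂(1/2) + (1/2)·log₂(1/2)]
  = 0.5000 + 0.5000
  = 1.0000 bits
H(X,Y) = -[(1/2)·log₂(1/2) + (1/2)·log₂(1/2)]
  = 0.5000 + 0.5000
  = 1.0000 bits

I(X;Y) = H(X) + H(Y) - H(X,Y)
  = 1.0000 + 1.0000 - 1.0000
  = 1.0000 bits

I(X;Y) = 1.0000 bits > I(P;Q) = 0.0000 bits, so (X, Y) has the higher mutual information (stronger dependence).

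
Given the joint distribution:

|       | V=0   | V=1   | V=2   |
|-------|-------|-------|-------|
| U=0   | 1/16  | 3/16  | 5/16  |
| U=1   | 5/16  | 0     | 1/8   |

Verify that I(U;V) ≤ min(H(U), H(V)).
Marginal P(U) (row sums):
  P(U=0) = 1/16 + 3/16 + 5/16 = 9/16
  P(U=1) = 5/16 + 0 + 1/8 = 7/16
Marginal P(V) (column sums):
  P(V=0) = 1/16 + 5/16 = 3/8
  P(V=1) = 3/16 + 0 = 3/16
  P(V=2) = 5/16 + 1/8 = 7/16

H(U) = -[(9/16)·log₂(9/16) + (7/16)·log₂(7/16)]
  = 0.4669 + 0.5218
  = 0.9887 bits
H(V) = -[(3/8)·log₂(3/8) + (3/16)·log₂(3/16) + (7/16)·log₂(7/16)]
  = 0.5306 + 0.4528 + 0.5218
  = 1.5052 bits
H(U,V) = -[(1/16)·log₂(1/16) + (3/16)·log₂(3/16) + (5/16)·log₂(5/16) + (5/16)·log₂(5/16) + (1/8)·log₂(1/8)]
  = 0.2500 + 0.4528 + 0.5244 + 0.5244 + 0.3750
  = 2.1266 bits

I(U;V) = H(U) + H(V) - H(U,V)
  = 0.9887 + 1.5052 - 2.1266
  = 0.3673 bits

min(H(U), H(V)) = min(0.9887, 1.5052) = 0.9887 bits
Since 0.3673 ≤ 0.9887, the bound is satisfied ✓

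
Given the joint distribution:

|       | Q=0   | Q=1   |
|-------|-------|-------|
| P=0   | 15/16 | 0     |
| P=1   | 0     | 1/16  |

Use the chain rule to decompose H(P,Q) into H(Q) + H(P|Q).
By the chain rule: H(P,Q) = H(Q) + H(P|Q)

Marginal P(Q) (column sums):
  P(Q=0) = 15/16 + 0 = 15/16
  P(Q=1) = 0 + 1/16 = 1/16
H(Q) = -[(15/16)·log₂(15/16) + (1/16)·log₂(1/16)]
  = 0.0873 + 0.2500
  = 0.3373 bits
H(P|Q) = -Σ P(P,Q)·log₂ P(P|Q), where P(P|Q) = P(P,Q) / P(Q)
  (cells with P(P,Q) = 0 contribute 0)
  (P=0,Q=0): P(P|Q) = (15/16)/(15/16) = 1;  -(15/16)·log₂(1) = 0.0000
  (P=1,Q=1): P(P|Q) = (1/16)/(1/16) = 1;  -(1/16)·log₂(1) = 0.0000
H(P|Q) = 0.0000 + 0.0000
  = 0.0000 bits

H(P,Q) = H(Q) + H(P|Q) = 0.3373 + 0.0000 = 0.3373 bits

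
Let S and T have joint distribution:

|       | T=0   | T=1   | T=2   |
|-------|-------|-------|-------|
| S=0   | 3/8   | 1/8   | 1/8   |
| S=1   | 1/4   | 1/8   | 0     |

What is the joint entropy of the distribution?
H(S,T) = -Σ P(S,T) log₂ P(S,T), summed over the non-zero cells:
H(S,T) = -[(3/8)·log₂(3/8) + (1/8)·log₂(1/8) + (1/8)·log₂(1/8) + (1/4)·log₂(1/4) + (1/8)·log₂(1/8)]
  = 0.5306 + 0.3750 + 0.3750 + 0.5000 + 0.3750
  = 2.1556 bits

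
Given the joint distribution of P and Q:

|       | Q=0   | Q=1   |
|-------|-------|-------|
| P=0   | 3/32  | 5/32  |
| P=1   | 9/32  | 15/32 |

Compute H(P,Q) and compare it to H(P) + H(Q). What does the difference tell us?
Marginal P(P) (row sums):
  P(P=0) = 3/32 + 5/32 = 1/4
  P(P=1) = 9/32 + 15/32 = 3/4
Marginal P(Q) (column sums):
  P(Q=0) = 3/32 + 9/32 = 3/8
  P(Q=1) = 5/32 + 15/32 = 5/8

H(P,Q) = -[(3/32)·log₂(3/32) + (5/32)·log₂(5/32) + (9/32)·log₂(9/32) + (15/32)·log₂(15/32)]
  = 0.3202 + 0.4184 + 0.5147 + 0.5124
  = 1.7657 bits
H(P) = -[(1/4)·log₂(1/4) + (3/4)·log₂(3/4)]
  = 0.5000 + 0.3113
  = 0.8113 bits
H(Q) = -[(3/8)·log₂(3/8) + (5/8)·log₂(5/8)]
  = 0.5306 + 0.4238
  = 0.9544 bits

H(P) + H(Q) = 0.8113 + 0.9544 = 1.7657 bits
Difference: H(P) + H(Q) - H(P,Q) = 1.7657 - 1.7657 = 0.0000 bits = I(P;Q)

The difference is the mutual information; it is 0 here, so P and Q are independent (the joint entropy equals the sum of the marginal entropies).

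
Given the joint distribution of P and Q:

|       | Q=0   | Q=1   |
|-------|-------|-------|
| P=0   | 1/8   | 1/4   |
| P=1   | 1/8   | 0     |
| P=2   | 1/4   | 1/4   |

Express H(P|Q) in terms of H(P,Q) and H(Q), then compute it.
H(P|Q) = H(P,Q) - H(Q)

Marginal P(Q) (column sums):
  P(Q=0) = 1/8 + 1/8 + 1/4 = 1/2
  P(Q=1) = 1/4 + 0 + 1/4 = 1/2

H(P,Q) = -[(1/8)·log₂(1/8) + (1/4)·log₂(1/4) + (1/8)·log₂(1/8) + (1/4)·log₂(1/4) + (1/4)·log₂(1/4)]
  = 0.3750 + 0.5000 + 0.3750 + 0.5000 + 0.5000
  = 2.2500 bits
H(Q) = -[(1/2)·log₂(1/2) + (1/2)·log₂(1/2)]
  = 0.5000 + 0.5000
  = 1.0000 bits

H(P|Q) = 2.2500 - 1.0000 = 1.2500 bits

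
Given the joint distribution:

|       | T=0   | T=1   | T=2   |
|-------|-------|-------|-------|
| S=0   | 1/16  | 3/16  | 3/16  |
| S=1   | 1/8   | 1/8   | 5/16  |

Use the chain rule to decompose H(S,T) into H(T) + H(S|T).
By the chain rule: H(S,T) = H(T) + H(S|T)

Marginal P(T) (column sums):
  P(T=0) = 1/16 + 1/8 = 3/16
  P(T=1) = 3/16 + 1/8 = 5/16
  P(T=2) = 3/16 + 5/16 = 1/2
H(T) = -[(3/16)·log₂(3/16) + (5/16)·log₂(5/16) + (1/2)·log₂(1/2)]
  = 0.4528 + 0.5244 + 0.5000
  = 1.4772 bits
H(S|T) = -Σ P(S,T)·log₂ P(S|T), where P(S|T) = P(S,T) / P(T)
  (S=0,T=0): P(S|T) = (1/16)/(3/16) = 1/3;  -(1/16)·log₂(1/3) = 0.0991
  (S=0,T=1): P(S|T) = (3/16)/(5/16) = 3/5;  -(3/16)·log₂(3/5) = 0.1382
  (S=0,T=2): P(S|T) = (3/16)/(1/2) = 3/8;  -(3/16)·log₂(3/8) = 0.2653
  (S=1,T=0): P(S|T) = (1/8)/(3/16) = 2/3;  -(1/8)·log₂(2/3) = 0.0731
  (S=1,T=1): P(S|T) = (1/8)/(5/16) = 2/5;  -(1/8)·log₂(2/5) = 0.1652
  (S=1,T=2): P(S|T) = (5/16)/(1/2) = 5/8;  -(5/16)·log₂(5/8) = 0.2119
H(S|T) = 0.0991 + 0.1382 + 0.2653 + 0.0731 + 0.1652 + 0.2119
  = 0.9528 bits

H(S,T) = H(T) + H(S|T) = 1.4772 + 0.9528 = 2.4300 bits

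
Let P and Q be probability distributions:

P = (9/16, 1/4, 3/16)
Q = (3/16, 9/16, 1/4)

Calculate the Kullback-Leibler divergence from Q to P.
D(P||Q) = Σ P(i) log₂(P(i)/Q(i))
  i=0: (9/16) × log₂((9/16)/(3/16)) = (9/16) × log₂(3) = 0.8915
  i=1: (1/4) × log₂((1/4)/(9/16)) = (1/4) × log₂(4/9) = -0.2925
  i=2: (3/16) × log₂((3/16)/(1/4)) = (3/16) × log₂(3/4) = -0.0778
D(P||Q) = 0.8915 - 0.2925 - 0.0778
  = 0.5212 bits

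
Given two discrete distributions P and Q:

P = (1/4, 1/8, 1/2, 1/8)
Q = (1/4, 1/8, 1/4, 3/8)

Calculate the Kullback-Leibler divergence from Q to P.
D(P||Q) = Σ P(i) log₂(P(i)/Q(i))
  i=0: (1/4) × log₂((1/4)/(1/4)) = (1/4) × log₂(1) = 0.0000
  i=1: (1/8) × log₂((1/8)/(1/8)) = (1/8) × log₂(1) = 0.0000
  i=2: (1/2) × log₂((1/2)/(1/4)) = (1/2) × log₂(2) = 0.5000
  i=3: (1/8) × log₂((1/8)/(3/8)) = (1/8) × log₂(1/3) = -0.1981
D(P||Q) = 0.0000 + 0.0000 + 0.5000 - 0.1981
  = 0.3019 bits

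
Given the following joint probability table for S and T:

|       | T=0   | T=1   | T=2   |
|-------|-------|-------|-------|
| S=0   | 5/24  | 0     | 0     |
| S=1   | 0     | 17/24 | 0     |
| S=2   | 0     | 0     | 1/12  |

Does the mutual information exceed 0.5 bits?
Marginal P(S) (row sums):
  P(S=0) = 5/24 + 0 + 0 = 5/24
  P(S=1) = 0 + 17/24 + 0 = 17/24
  P(S=2) = 0 + 0 + 1/12 = 1/12
Marginal P(T) (column sums):
  P(T=0) = 5/24 + 0 + 0 = 5/24
  P(T=1) = 0 + 17/24 + 0 = 17/24
  P(T=2) = 0 + 0 + 1/12 = 1/12

H(S) = -[(5/24)·log₂(5/24) + (17/24)·log₂(17/24) + (1/12)·log₂(1/12)]
  = 0.4715 + 0.3524 + 0.2987
  = 1.1226 bits
H(T) = -[(5/24)·log₂(5/24) + (17/24)·log₂(17/24) + (1/12)·log₂(1/12)]
  = 0.4715 + 0.3524 + 0.2987
  = 1.1226 bits
H(S,T) = -[(5/24)·log₂(5/24) + (17/24)·log₂(17/24) + (1/12)·log₂(1/12)]
  = 0.4715 + 0.3524 + 0.2987
  = 1.1226 bits

I(S;T) = H(S) + H(T) - H(S,T)
  = 1.1226 + 1.1226 - 1.1226
  = 1.1226 bits

Yes. I(S;T) = 1.1226 bits, which is > 0.5 bits.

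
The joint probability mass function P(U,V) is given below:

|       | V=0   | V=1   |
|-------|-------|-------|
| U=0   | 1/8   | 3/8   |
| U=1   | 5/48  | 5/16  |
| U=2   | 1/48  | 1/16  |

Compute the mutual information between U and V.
Marginal P(U) (row sums):
  P(U=0) = 1/8 + 3/8 = 1/2
  P(U=1) = 5/48 + 5/16 = 5/12
  P(U=2) = 1/48 + 1/16 = 1/12
Marginal P(V) (column sums):
  P(V=0) = 1/8 + 5/48 + 1/48 = 1/4
  P(V=1) = 3/8 + 5/16 + 1/16 = 3/4

H(U) = -[(1/2)·log₂(1/2) + (5/12)·log₂(5/12) + (1/12)·log₂(1/12)]
  = 0.5000 + 0.5263 + 0.2987
  = 1.3250 bits
H(V) = -[(1/4)·log₂(1/4) + (3/4)·log₂(3/4)]
  = 0.5000 + 0.3113
  = 0.8113 bits
H(U,V) = -[(1/8)·log₂(1/8) + (3/8)·log₂(3/8) + (5/48)·log₂(5/48) + (5/16)·log₂(5/16) + (1/48)·log₂(1/48) + (1/16)·log₂(1/16)]
  = 0.3750 + 0.5306 + 0.3399 + 0.5244 + 0.1164 + 0.2500
  = 2.1363 bits

I(U;V) = H(U) + H(V) - H(U,V)
  = 1.3250 + 0.8113 - 2.1363
  = 0.0000 bits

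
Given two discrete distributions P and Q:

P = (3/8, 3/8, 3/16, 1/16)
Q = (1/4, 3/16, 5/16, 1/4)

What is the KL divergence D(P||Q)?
D(P||Q) = Σ P(i) log₂(P(i)/Q(i))
  i=0: (3/8) × log₂((3/8)/(1/4)) = (3/8) × log₂(3/2) = 0.2194
  i=1: (3/8) × log₂((3/8)/(3/16)) = (3/8) × log₂(2) = 0.3750
  i=2: (3/16) × log₂((3/16)/(5/16)) = (3/16) × log₂(3/5) = -0.1382
  i=3: (1/16) × log₂((1/16)/(1/4)) = (1/16) × log₂(1/4) = -0.1250
D(P||Q) = 0.2194 + 0.3750 - 0.1382 - 0.1250
  = 0.3312 bits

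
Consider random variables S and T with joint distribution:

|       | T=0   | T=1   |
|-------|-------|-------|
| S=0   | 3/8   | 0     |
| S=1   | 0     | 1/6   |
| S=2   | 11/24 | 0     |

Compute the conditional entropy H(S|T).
Marginal P(T) (column sums):
  P(T=0) = 3/8 + 0 + 11/24 = 5/6
  P(T=1) = 0 + 1/6 + 0 = 1/6

H(S|T) = -Σ P(S,T)·log₂ P(S|T), where P(S|T) = P(S,T) / P(T)
  (cells with P(S,T) = 0 contribute 0)
  (S=0,T=0): P(S|T) = (3/8)/(5/6) = 9/20;  -(3/8)·log₂(9/20) = 0.4320
  (S=1,T=1): P(S|T) = (1/6)/(1/6) = 1;  -(1/6)·log₂(1) = 0.0000
  (S=2,T=0): P(S|T) = (11/24)/(5/6) = 11/20;  -(11/24)·log₂(11/20) = 0.3953
H(S|T) = 0.4320 + 0.0000 + 0.3953
  = 0.8273 bits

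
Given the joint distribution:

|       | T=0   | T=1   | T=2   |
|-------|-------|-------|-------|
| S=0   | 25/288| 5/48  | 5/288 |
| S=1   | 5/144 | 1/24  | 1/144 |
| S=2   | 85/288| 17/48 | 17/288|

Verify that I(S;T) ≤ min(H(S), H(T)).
Marginal P(S) (row sums):
  P(S=0) = 25/288 + 5/48 + 5/288 = 5/24
  P(S=1) = 5/144 + 1/24 + 1/144 = 1/12
  P(S=2) = 85/288 + 17/48 + 17/288 = 17/24
Marginal P(T) (column sums):
  P(T=0) = 25/288 + 5/144 + 85/288 = 5/12
  P(T=1) = 5/48 + 1/24 + 17/48 = 1/2
  P(T=2) = 5/288 + 1/144 + 17/288 = 1/12

H(S) = -[(5/24)·log₂(5/24) + (1/12)·log₂(1/12) + (17/24)·log₂(17/24)]
  = 0.4715 + 0.2987 + 0.3524
  = 1.1226 bits
H(T) = -[(5/12)·log₂(5/12) + (1/2)·log₂(1/2) + (1/12)·log₂(1/12)]
  = 0.5263 + 0.5000 + 0.2987
  = 1.3250 bits
H(S,T) = -[(25/288)·log₂(25/288) + (5/48)·log₂(5/48) + (5/288)·log₂(5/288) + (5/144)·log₂(5/144) + (1/24)·log₂(1/24) + (1/144)·log₂(1/144) + (85/288)·log₂(85/288) + (17/48)·log₂(17/48) + (17/288)·log₂(17/288)]
  = 0.3061 + 0.3399 + 0.1015 + 0.1683 + 0.1910 + 0.0498 + 0.5196 + 0.5304 + 0.2410
  = 2.4476 bits

I(S;T) = H(S) + H(T) - H(S,T)
  = 1.1226 + 1.3250 - 2.4476
  = 0.0000 bits

min(H(S), H(T)) = min(1.1226, 1.3250) = 1.1226 bits
Since 0.0000 ≤ 1.1226, the bound is satisfied ✓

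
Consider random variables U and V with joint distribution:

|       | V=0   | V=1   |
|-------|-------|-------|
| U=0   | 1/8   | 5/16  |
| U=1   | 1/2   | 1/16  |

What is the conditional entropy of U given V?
Marginal P(V) (column sums):
  P(V=0) = 1/8 + 1/2 = 5/8
  P(V=1) = 5/16 + 1/16 = 3/8

H(U|V) = -Σ P(U,V)·log₂ P(U|V), where P(U|V) = P(U,V) / P(V)
  (U=0,V=0): P(U|V) = (1/8)/(5/8) = 1/5;  -(1/8)·log₂(1/5) = 0.2902
  (U=0,V=1): P(U|V) = (5/16)/(3/8) = 5/6;  -(5/16)·log₂(5/6) = 0.0822
  (U=1,V=0): P(U|V) = (1/2)/(5/8) = 4/5;  -(1/2)·log₂(4/5) = 0.1610
  (U=1,V=1): P(U|V) = (1/16)/(3/8) = 1/6;  -(1/16)·log₂(1/6) = 0.1616
H(U|V) = 0.2902 + 0.0822 + 0.1610 + 0.1616
  = 0.6950 bits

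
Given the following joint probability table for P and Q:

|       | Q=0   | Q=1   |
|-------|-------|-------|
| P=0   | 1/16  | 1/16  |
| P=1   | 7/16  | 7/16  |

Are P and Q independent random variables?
Marginal P(P) (row sums):
  P(P=0) = 1/16 + 1/16 = 1/8
  P(P=1) = 7/16 + 7/16 = 7/8
Marginal P(Q) (column sums):
  P(Q=0) = 1/16 + 7/16 = 1/2
  P(Q=1) = 1/16 + 7/16 = 1/2

P and Q are independent iff P(P=i,Q=j) = P(P=i)·P(Q=j) for every cell.
  P(P=0)·P(Q=0) = 1/8 × 1/2 = 1/16 = P(P=0,Q=0) ✓
  P(P=0)·P(Q=1) = 1/8 × 1/2 = 1/16 = P(P=0,Q=1) ✓
  P(P=1)·P(Q=0) = 7/8 × 1/2 = 7/16 = P(P=1,Q=0) ✓
  P(P=1)·P(Q=1) = 7/8 × 1/2 = 7/16 = P(P=1,Q=1) ✓

Yes, P and Q are independent: every cell factors, so I(P;Q) = 0 bits.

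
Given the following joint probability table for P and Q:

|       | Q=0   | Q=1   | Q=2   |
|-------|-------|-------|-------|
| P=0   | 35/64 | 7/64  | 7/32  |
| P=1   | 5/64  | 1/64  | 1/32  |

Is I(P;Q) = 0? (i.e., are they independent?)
Marginal P(P) (row sums):
  P(P=0) = 35/64 + 7/64 + 7/32 = 7/8
  P(P=1) = 5/64 + 1/64 + 1/32 = 1/8
Marginal P(Q) (column sums):
  P(Q=0) = 35/64 + 5/64 = 5/8
  P(Q=1) = 7/64 + 1/64 = 1/8
  P(Q=2) = 7/32 + 1/32 = 1/4

P and Q are independent iff P(P=i,Q=j) = P(P=i)·P(Q=j) for every cell.
  P(P=0)·P(Q=0) = 7/8 × 5/8 = 35/64 = P(P=0,Q=0) ✓
  P(P=0)·P(Q=1) = 7/8 × 1/8 = 7/64 = P(P=0,Q=1) ✓
  P(P=0)·P(Q=2) = 7/8 × 1/4 = 7/32 = P(P=0,Q=2) ✓
  P(P=1)·P(Q=0) = 1/8 × 5/8 = 5/64 = P(P=1,Q=0) ✓
  P(P=1)·P(Q=1) = 1/8 × 1/8 = 1/64 = P(P=1,Q=1) ✓
  P(P=1)·P(Q=2) = 1/8 × 1/4 = 1/32 = P(P=1,Q=2) ✓

Yes, P and Q are independent: every cell factors, so I(P;Q) = 0 bits.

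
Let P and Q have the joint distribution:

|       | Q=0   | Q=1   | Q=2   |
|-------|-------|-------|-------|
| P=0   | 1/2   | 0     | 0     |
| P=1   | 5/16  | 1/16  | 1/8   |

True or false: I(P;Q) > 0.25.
Marginal P(P) (row sums):
  P(P=0) = 1/2 + 0 + 0 = 1/2
  P(P=1) = 5/16 + 1/16 + 1/8 = 1/2
Marginal P(Q) (column sums):
  P(Q=0) = 1/2 + 5/16 = 13/16
  P(Q=1) = 0 + 1/16 = 1/16
  P(Q=2) = 0 + 1/8 = 1/8

H(P) = -[(1/2)·log₂(1/2) + (1/2)·log₂(1/2)]
  = 0.5000 + 0.5000
  = 1.0000 bits
H(Q) = -[(13/16)·log₂(13/16) + (1/16)·log₂(1/16) + (1/8)·log₂(1/8)]
  = 0.2434 + 0.2500 + 0.3750
  = 0.8684 bits
H(P,Q) = -[(1/2)·log₂(1/2) + (5/16)·log₂(5/16) + (1/16)·log₂(1/16) + (1/8)·log₂(1/8)]
  = 0.5000 + 0.5244 + 0.2500 + 0.3750
  = 1.6494 bits

I(P;Q) = H(P) + H(Q) - H(P,Q)
  = 1.0000 + 0.8684 - 1.6494
  = 0.2190 bits

False. I(P;Q) = 0.2190 bits, which is ≤ 0.25 bits.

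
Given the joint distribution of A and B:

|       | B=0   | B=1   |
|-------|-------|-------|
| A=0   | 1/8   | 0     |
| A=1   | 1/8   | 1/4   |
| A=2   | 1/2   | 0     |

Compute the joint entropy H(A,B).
H(A,B) = -Σ P(A,B) log₂ P(A,B), summed over the non-zero cells:
H(A,B) = -[(1/8)·log₂(1/8) + (1/8)·log₂(1/8) + (1/4)·log₂(1/4) + (1/2)·log₂(1/2)]
  = 0.3750 + 0.3750 + 0.5000 + 0.5000
  = 1.7500 bits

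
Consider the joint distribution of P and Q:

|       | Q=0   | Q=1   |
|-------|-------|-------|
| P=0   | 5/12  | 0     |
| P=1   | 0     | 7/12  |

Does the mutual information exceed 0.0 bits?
Marginal P(P) (row sums):
  P(P=0) = 5/12 + 0 = 5/12
  P(P=1) = 0 + 7/12 = 7/12
Marginal P(Q) (column sums):
  P(Q=0) = 5/12 + 0 = 5/12
  P(Q=1) = 0 + 7/12 = 7/12

H(P) = -[(5/12)·log₂(5/12) + (7/12)·log₂(7/12)]
  = 0.5263 + 0.4536
  = 0.9799 bits
H(Q) = -[(5/12)·log₂(5/12) + (7/12)·log₂(7/12)]
  = 0.5263 + 0.4536
  = 0.9799 bits
H(P,Q) = -[(5/12)·log₂(5/12) + (7/12)·log₂(7/12)]
  = 0.5263 + 0.4536
  = 0.9799 bits

I(P;Q) = H(P) + H(Q) - H(P,Q)
  = 0.9799 + 0.9799 - 0.9799
  = 0.9799 bits

Yes. I(P;Q) = 0.9799 bits, which is > 0.0 bits.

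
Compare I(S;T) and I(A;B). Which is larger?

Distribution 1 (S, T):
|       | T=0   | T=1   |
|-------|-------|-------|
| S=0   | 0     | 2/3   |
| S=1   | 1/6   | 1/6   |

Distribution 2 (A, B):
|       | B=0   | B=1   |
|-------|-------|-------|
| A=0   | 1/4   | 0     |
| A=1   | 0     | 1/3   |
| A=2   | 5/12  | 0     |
Distribution 1 (S, T):
Marginal P(S) (row sums):
  P(S=0) = 0 + 2/3 = 2/3
  P(S=1) = 1/6 + 1/6 = 1/3
Marginal P(T) (column sums):
  P(T=0) = 0 + 1/6 = 1/6
  P(T=1) = 2/3 + 1/6 = 5/6

H(S) = -[(2/3)·log₂(2/3) + (1/3)·log₂(1/3)]
  = 0.3900 + 0.5283
  = 0.9183 bits
H(T) = -[(1/6)·log₂(1/6) + (5/6)·log₂(5/6)]
  = 0.4308 + 0.2192
  = 0.6500 bits
H(S,T) = -[(2/3)·log₂(2/3) + (1/6)·log₂(1/6) + (1/6)·log₂(1/6)]
  = 0.3900 + 0.4308 + 0.4308
  = 1.2516 bits

I(S;T) = H(S) + H(T) - H(S,T)
  = 0.9183 + 0.6500 - 1.2516
  = 0.3167 bits

Distribution 2 (A, B):
Marginal P(A) (row sums):
  P(A=0) = 1/4 + 0 = 1/4
  P(A=1) = 0 + 1/3 = 1/3
  P(A=2) = 5/12 + 0 = 5/12
Marginal P(B) (column sums):
  P(B=0) = 1/4 + 0 + 5/12 = 2/3
  P(B=1) = 0 + 1/3 + 0 = 1/3

H(A) = -[(1/4)·log₂(1/4) + (1/3)·log₂(1/3) + (5/12)·log₂(5/12)]
  = 0.5000 + 0.5283 + 0.5263
  = 1.5546 bits
H(B) = -[(2/3)·log₂(2/3) + (1/3)·log₂(1/3)]
  = 0.3900 + 0.5283
  = 0.9183 bits
H(A,B) = -[(1/4)·log₂(1/4) + (1/3)·log₂(1/3) + (5/12)·log₂(5/12)]
  = 0.5000 + 0.5283 + 0.5263
  = 1.5546 bits

I(A;B) = H(A) + H(B) - H(A,B)
  = 1.5546 + 0.9183 - 1.5546
  = 0.9183 bits

I(A;B) = 0.9183 bits > I(S;T) = 0.3167 bits, so (A, B) has the higher mutual information (stronger dependence).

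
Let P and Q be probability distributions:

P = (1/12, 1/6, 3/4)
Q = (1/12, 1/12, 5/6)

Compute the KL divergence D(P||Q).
D(P||Q) = Σ P(i) log₂(P(i)/Q(i))
  i=0: (1/12) × log₂((1/12)/(1/12)) = (1/12) × log₂(1) = 0.0000
  i=1: (1/6) × log₂((1/6)/(1/12)) = (1/6) × log₂(2) = 0.1667
  i=2: (3/4) × log₂((3/4)/(5/6)) = (3/4) × log₂(9/10) = -0.1140
D(P||Q) = 0.0000 + 0.1667 - 0.1140
  = 0.0527 bits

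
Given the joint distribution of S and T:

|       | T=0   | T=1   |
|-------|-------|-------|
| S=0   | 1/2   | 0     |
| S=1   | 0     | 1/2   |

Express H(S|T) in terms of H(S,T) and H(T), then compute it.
H(S|T) = H(S,T) - H(T)

Marginal P(T) (column sums):
  P(T=0) = 1/2 + 0 = 1/2
  P(T=1) = 0 + 1/2 = 1/2

H(S,T) = -[(1/2)·log₂(1/2) + (1/2)·log₂(1/2)]
  = 0.5000 + 0.5000
  = 1.0000 bits
H(T) = -[(1/2)·log₂(1/2) + (1/2)·log₂(1/2)]
  = 0.5000 + 0.5000
  = 1.0000 bits

H(S|T) = 1.0000 - 1.0000 = 0.0000 bits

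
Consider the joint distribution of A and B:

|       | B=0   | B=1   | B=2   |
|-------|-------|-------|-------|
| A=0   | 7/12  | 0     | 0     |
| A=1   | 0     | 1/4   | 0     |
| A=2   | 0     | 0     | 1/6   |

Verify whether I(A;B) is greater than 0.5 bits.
Marginal P(A) (row sums):
  P(A=0) = 7/12 + 0 + 0 = 7/12
  P(A=1) = 0 + 1/4 + 0 = 1/4
  P(A=2) = 0 + 0 + 1/6 = 1/6
Marginal P(B) (column sums):
  P(B=0) = 7/12 + 0 + 0 = 7/12
  P(B=1) = 0 + 1/4 + 0 = 1/4
  P(B=2) = 0 + 0 + 1/6 = 1/6

H(A) = -[(7/12)·log₂(7/12) + (1/4)·log₂(1/4) + (1/6)·log₂(1/6)]
  = 0.4536 + 0.5000 + 0.4308
  = 1.3844 bits
H(B) = -[(7/12)·log₂(7/12) + (1/4)·log₂(1/4) + (1/6)·log₂(1/6)]
  = 0.4536 + 0.5000 + 0.4308
  = 1.3844 bits
H(A,B) = -[(7/12)·log₂(7/12) + (1/4)·log₂(1/4) + (1/6)·log₂(1/6)]
  = 0.4536 + 0.5000 + 0.4308
  = 1.3844 bits

I(A;B) = H(A) + H(B) - H(A,B)
  = 1.3844 + 1.3844 - 1.3844
  = 1.3844 bits

Yes. I(A;B) = 1.3844 bits, which is > 0.5 bits.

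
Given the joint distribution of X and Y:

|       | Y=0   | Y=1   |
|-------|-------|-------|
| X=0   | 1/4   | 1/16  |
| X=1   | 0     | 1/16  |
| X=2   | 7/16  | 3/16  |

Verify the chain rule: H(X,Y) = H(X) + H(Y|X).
Left side:
H(X,Y) = -[(1/4)·log₂(1/4) + (1/16)·log₂(1/16) + (1/16)·log₂(1/16) + (7/16)·log₂(7/16) + (3/16)·log₂(3/16)]
  = 0.5000 + 0.2500 + 0.2500 + 0.5218 + 0.4528
  = 1.9746 bits

Right side:
Marginal P(X) (row sums):
  P(X=0) = 1/4 + 1/16 = 5/16
  P(X=1) = 0 + 1/16 = 1/16
  P(X=2) = 7/16 + 3/16 = 5/8
H(X) = -[(5/16)·log₂(5/16) + (1/16)·log₂(1/16) + (5/8)·log₂(5/8)]
  = 0.5244 + 0.2500 + 0.4238
  = 1.1982 bits
H(Y|X) = -Σ P(X,Y)·log₂ P(Y|X), where P(Y|X) = P(X,Y) / P(X)
  (cells with P(X,Y) = 0 contribute 0)
  (X=0,Y=0): P(Y|X) = (1/4)/(5/16) = 4/5;  -(1/4)·log₂(4/5) = 0.0805
  (X=0,Y=1): P(Y|X) = (1/16)/(5/16) = 1/5;  -(1/16)·log₂(1/5) = 0.1451
  (X=1,Y=1): P(Y|X) = (1/16)/(1/16) = 1;  -(1/16)·log₂(1) = 0.0000
  (X=2,Y=0): P(Y|X) = (7/16)/(5/8) = 7/10;  -(7/16)·log₂(7/10) = 0.2251
  (X=2,Y=1): P(Y|X) = (3/16)/(5/8) = 3/10;  -(3/16)·log₂(3/10) = 0.3257
H(Y|X) = 0.0805 + 0.1451 + 0.0000 + 0.2251 + 0.3257
  = 0.7764 bits
H(X) + H(Y|X) = 1.1982 + 0.7764 = 1.9746 bits

Both sides equal 1.9746 bits, so the chain rule holds ✓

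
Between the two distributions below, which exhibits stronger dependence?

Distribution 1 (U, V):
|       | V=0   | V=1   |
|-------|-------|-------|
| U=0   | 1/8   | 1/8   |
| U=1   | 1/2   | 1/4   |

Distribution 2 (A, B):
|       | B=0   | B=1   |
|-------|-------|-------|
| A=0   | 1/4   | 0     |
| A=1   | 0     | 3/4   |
Distribution 1 (U, V):
Marginal P(U) (row sums):
  P(U=0) = 1/8 + 1/8 = 1/4
  P(U=1) = 1/2 + 1/4 = 3/4
Marginal P(V) (column sums):
  P(V=0) = 1/8 + 1/2 = 5/8
  P(V=1) = 1/8 + 1/4 = 3/8

H(U) = -[(1/4)·log₂(1/4) + (3/4)·log₂(3/4)]
  = 0.5000 + 0.3113
  = 0.8113 bits
H(V) = -[(5/8)·log₂(5/8) + (3/8)·log₂(3/8)]
  = 0.4238 + 0.5306
  = 0.9544 bits
H(U,V) = -[(1/8)·log₂(1/8) + (1/8)·log₂(1/8) + (1/2)·log₂(1/2) + (1/4)·log₂(1/4)]
  = 0.3750 + 0.3750 + 0.5000 + 0.5000
  = 1.7500 bits

I(U;V) = H(U) + H(V) - H(U,V)
  = 0.8113 + 0.9544 - 1.7500
  = 0.0157 bits

Distribution 2 (A, B):
Marginal P(A) (row sums):
  P(A=0) = 1/4 + 0 = 1/4
  P(A=1) = 0 + 3/4 = 3/4
Marginal P(B) (column sums):
  P(B=0) = 1/4 + 0 = 1/4
  P(B=1) = 0 + 3/4 = 3/4

H(A) = -[(1/4)·log₂(1/4) + (3/4)·log₂(3/4)]
  = 0.5000 + 0.3113
  = 0.8113 bits
H(B) = -[(1/4)·log₂(1/4) + (3/4)·log₂(3/4)]
  = 0.5000 + 0.3113
  = 0.8113 bits
H(A,B) = -[(1/4)·log₂(1/4) + (3/4)·log₂(3/4)]
  = 0.5000 + 0.3113
  = 0.8113 bits

I(A;B) = H(A) + H(B) - H(A,B)
  = 0.8113 + 0.8113 - 0.8113
  = 0.8113 bits

I(A;B) = 0.8113 bits > I(U;V) = 0.0157 bits, so (A, B) has the higher mutual information (stronger dependence).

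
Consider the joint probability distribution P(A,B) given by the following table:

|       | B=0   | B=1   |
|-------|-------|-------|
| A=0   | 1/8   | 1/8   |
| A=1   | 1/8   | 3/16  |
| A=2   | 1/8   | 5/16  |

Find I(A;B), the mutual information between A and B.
Marginal P(A) (row sums):
  P(A=0) = 1/8 + 1/8 = 1/4
  P(A=1) = 1/8 + 3/16 = 5/16
  P(A=2) = 1/8 + 5/16 = 7/16
Marginal P(B) (column sums):
  P(B=0) = 1/8 + 1/8 + 1/8 = 3/8
  P(B=1) = 1/8 + 3/16 + 5/16 = 5/8

H(A) = -[(1/4)·log₂(1/4) + (5/16)·log₂(5/16) + (7/16)·log₂(7/16)]
  = 0.5000 + 0.5244 + 0.5218
  = 1.5462 bits
H(B) = -[(3/8)·log₂(3/8) + (5/8)·log₂(5/8)]
  = 0.5306 + 0.4238
  = 0.9544 bits
H(A,B) = -[(1/8)·log₂(1/8) + (1/8)·log₂(1/8) + (1/8)·log₂(1/8) + (3/16)·log₂(3/16) + (1/8)·log₂(1/8) + (5/16)·log₂(5/16)]
  = 0.3750 + 0.3750 + 0.3750 + 0.4528 + 0.3750 + 0.5244
  = 2.4772 bits

I(A;B) = H(A) + H(B) - H(A,B)
  = 1.5462 + 0.9544 - 2.4772
  = 0.0234 bits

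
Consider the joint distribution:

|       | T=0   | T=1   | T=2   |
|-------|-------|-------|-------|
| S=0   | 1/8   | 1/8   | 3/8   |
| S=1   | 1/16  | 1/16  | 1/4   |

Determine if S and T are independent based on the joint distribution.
Marginal P(S) (row sums):
  P(S=0) = 1/8 + 1/8 + 3/8 = 5/8
  P(S=1) = 1/16 + 1/16 + 1/4 = 3/8
Marginal P(T) (column sums):
  P(T=0) = 1/8 + 1/16 = 3/16
  P(T=1) = 1/8 + 1/16 = 3/16
  P(T=2) = 3/8 + 1/4 = 5/8

S and T are independent iff P(S=i,T=j) = P(S=i)·P(T=j) for every cell.
  P(S=0)·P(T=0) = 5/8 × 3/16 = 15/128, but P(S=0,T=0) = 1/8 ✗

No, S and T are not independent. Quantitatively, I(S;T) > 0:

H(S) = -[(5/8)·log₂(5/8) + (3/8)·log₂(3/8)]
  = 0.4238 + 0.5306
  = 0.9544 bits
H(T) = -[(3/16)·log₂(3/16) + (3/16)·log₂(3/16) + (5/8)·log₂(5/8)]
  = 0.4528 + 0.4528 + 0.4238
  = 1.3294 bits
H(S,T) = -[(1/8)·log₂(1/8) + (1/8)·log₂(1/8) + (3/8)·log₂(3/8) + (1/16)·log₂(1/16) + (1/16)·log₂(1/16) + (1/4)·log₂(1/4)]
  = 0.3750 + 0.3750 + 0.5306 + 0.2500 + 0.2500 + 0.5000
  = 2.2806 bits
I(S;T) = H(S) + H(T) - H(S,T) = 0.9544 + 1.3294 - 2.2806 = 0.0032 bits > 0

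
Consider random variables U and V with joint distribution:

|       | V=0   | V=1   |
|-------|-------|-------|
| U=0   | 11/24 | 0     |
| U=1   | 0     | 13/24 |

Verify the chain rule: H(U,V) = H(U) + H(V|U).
Left side:
H(U,V) = -[(11/24)·log₂(11/24) + (13/24)·log₂(13/24)]
  = 0.5159 + 0.4791
  = 0.9950 bits

Right side:
Marginal P(U) (row sums):
  P(U=0) = 11/24 + 0 = 11/24
  P(U=1) = 0 + 13/24 = 13/24
H(U) = -[(11/24)·log₂(11/24) + (13/24)·log₂(13/24)]
  = 0.5159 + 0.4791
  = 0.9950 bits
H(V|U) = -Σ P(U,V)·log₂ P(V|U), where P(V|U) = P(U,V) / P(U)
  (cells with P(U,V) = 0 contribute 0)
  (U=0,V=0): P(V|U) = (11/24)/(11/24) = 1;  -(11/24)·log₂(1) = 0.0000
  (U=1,V=1): P(V|U) = (13/24)/(13/24) = 1;  -(13/24)·log₂(1) = 0.0000
H(V|U) = 0.0000 + 0.0000
  = 0.0000 bits
H(U) + H(V|U) = 0.9950 + 0.0000 = 0.9950 bits

Both sides equal 0.9950 bits, so the chain rule holds ✓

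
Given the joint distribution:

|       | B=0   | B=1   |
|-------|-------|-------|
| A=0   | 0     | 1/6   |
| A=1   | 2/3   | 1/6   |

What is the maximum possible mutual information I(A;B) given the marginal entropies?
The upper bound on mutual information is I(A;B) ≤ min(H(A), H(B)).

Marginal P(A) (row sums):
  P(A=0) = 0 + 1/6 = 1/6
  P(A=1) = 2/3 + 1/6 = 5/6
Marginal P(B) (column sums):
  P(B=0) = 0 + 2/3 = 2/3
  P(B=1) = 1/6 + 1/6 = 1/3

H(A) = -[(1/6)·log₂(1/6) + (5/6)·log₂(5/6)]
  = 0.4308 + 0.2192
  = 0.6500 bits
H(B) = -[(2/3)·log₂(2/3) + (1/3)·log₂(1/3)]
  = 0.3900 + 0.5283
  = 0.9183 bits

Maximum possible I(A;B) = min(0.6500, 0.9183) = 0.6500 bits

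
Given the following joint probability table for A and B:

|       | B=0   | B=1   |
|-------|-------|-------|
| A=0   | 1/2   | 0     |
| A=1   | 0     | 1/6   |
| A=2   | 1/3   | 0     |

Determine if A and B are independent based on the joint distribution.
Marginal P(A) (row sums):
  P(A=0) = 1/2 + 0 = 1/2
  P(A=1) = 0 + 1/6 = 1/6
  P(A=2) = 1/3 + 0 = 1/3
Marginal P(B) (column sums):
  P(B=0) = 1/2 + 0 + 1/3 = 5/6
  P(B=1) = 0 + 1/6 + 0 = 1/6

A and B are independent iff P(A=i,B=j) = P(A=i)·P(B=j) for every cell.
  P(A=0)·P(B=0) = 1/2 × 5/6 = 5/12, but P(A=0,B=0) = 1/2 ✗

No, A and B are not independent. Quantitatively, I(A;B) > 0:

H(A) = -[(1/2)·log₂(1/2) + (1/6)·log₂(1/6) + (1/3)·log₂(1/3)]
  = 0.5000 + 0.4308 + 0.5283
  = 1.4591 bits
H(B) = -[(5/6)·log₂(5/6) + (1/6)·log₂(1/6)]
  = 0.2192 + 0.4308
  = 0.6500 bits
H(A,B) = -[(1/2)·log₂(1/2) + (1/6)·log₂(1/6) + (1/3)·log₂(1/3)]
  = 0.5000 + 0.4308 + 0.5283
  = 1.4591 bits
I(A;B) = H(A) + H(B) - H(A,B) = 1.4591 + 0.6500 - 1.4591 = 0.6500 bits > 0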